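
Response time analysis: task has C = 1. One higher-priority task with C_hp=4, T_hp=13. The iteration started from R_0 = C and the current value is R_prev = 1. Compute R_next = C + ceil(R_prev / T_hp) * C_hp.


R_next = C + ceil(R_prev / T_hp) * C_hp
ceil(1 / 13) = ceil(0.0769) = 1
Interference = 1 * 4 = 4
R_next = 1 + 4 = 5

5


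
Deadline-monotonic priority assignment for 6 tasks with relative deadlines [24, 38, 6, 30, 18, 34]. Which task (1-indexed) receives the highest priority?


Sort tasks by relative deadline (ascending):
  Task 3: deadline = 6
  Task 5: deadline = 18
  Task 1: deadline = 24
  Task 4: deadline = 30
  Task 6: deadline = 34
  Task 2: deadline = 38
Priority order (highest first): [3, 5, 1, 4, 6, 2]
Highest priority task = 3

3


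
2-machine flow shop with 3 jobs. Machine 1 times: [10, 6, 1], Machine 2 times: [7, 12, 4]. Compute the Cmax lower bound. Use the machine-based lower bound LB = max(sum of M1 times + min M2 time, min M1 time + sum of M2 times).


LB1 = sum(M1 times) + min(M2 times) = 17 + 4 = 21
LB2 = min(M1 times) + sum(M2 times) = 1 + 23 = 24
Lower bound = max(LB1, LB2) = max(21, 24) = 24

24


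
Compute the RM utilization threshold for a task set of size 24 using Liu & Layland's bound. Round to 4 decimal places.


Compute 2^(1/24) = 1.0293022366
Subtract 1: 1.0293022366 - 1 = 0.0293022366
Multiply by n: 24 * 0.0293022366 = 0.7032536784
Round to 4 dp: 0.7033

0.7033


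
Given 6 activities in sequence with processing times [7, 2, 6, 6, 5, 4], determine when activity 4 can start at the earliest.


Activity 4 starts after activities 1 through 3 complete.
Predecessor durations: [7, 2, 6]
ES = 7 + 2 + 6 = 15

15


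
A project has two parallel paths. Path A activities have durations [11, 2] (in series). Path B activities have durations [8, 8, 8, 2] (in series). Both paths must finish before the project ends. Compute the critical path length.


Path A total = 11 + 2 = 13
Path B total = 8 + 8 + 8 + 2 = 26
Critical path = longest path = max(13, 26) = 26

26


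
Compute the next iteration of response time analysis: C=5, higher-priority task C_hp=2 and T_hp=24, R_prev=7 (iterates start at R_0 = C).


R_next = C + ceil(R_prev / T_hp) * C_hp
ceil(7 / 24) = ceil(0.2917) = 1
Interference = 1 * 2 = 2
R_next = 5 + 2 = 7
R_next = R_prev, so the iteration has converged (response time = 7).

7


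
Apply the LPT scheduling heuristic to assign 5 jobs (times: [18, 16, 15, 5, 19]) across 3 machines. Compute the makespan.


Sort jobs in decreasing order (LPT): [19, 18, 16, 15, 5]
Assign each job to the least loaded machine:
  Machine 1: jobs [19], load = 19
  Machine 2: jobs [18, 5], load = 23
  Machine 3: jobs [16, 15], load = 31
Makespan = max load = 31

31


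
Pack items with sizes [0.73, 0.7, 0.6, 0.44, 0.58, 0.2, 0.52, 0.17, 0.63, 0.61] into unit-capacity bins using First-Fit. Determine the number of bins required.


Place items sequentially using First-Fit:
  Item 0.73 -> new Bin 1
  Item 0.7 -> new Bin 2
  Item 0.6 -> new Bin 3
  Item 0.44 -> new Bin 4
  Item 0.58 -> new Bin 5
  Item 0.2 -> Bin 1 (now 0.93)
  Item 0.52 -> Bin 4 (now 0.96)
  Item 0.17 -> Bin 2 (now 0.87)
  Item 0.63 -> new Bin 6
  Item 0.61 -> new Bin 7
Total bins used = 7

7


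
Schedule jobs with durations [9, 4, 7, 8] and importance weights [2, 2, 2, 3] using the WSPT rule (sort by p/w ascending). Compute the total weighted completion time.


Compute p/w ratios and sort ascending (WSPT): [(4, 2), (8, 3), (7, 2), (9, 2)]
Compute weighted completion times:
  Job (p=4,w=2): C=4, w*C=2*4=8
  Job (p=8,w=3): C=12, w*C=3*12=36
  Job (p=7,w=2): C=19, w*C=2*19=38
  Job (p=9,w=2): C=28, w*C=2*28=56
Total weighted completion time = 138

138


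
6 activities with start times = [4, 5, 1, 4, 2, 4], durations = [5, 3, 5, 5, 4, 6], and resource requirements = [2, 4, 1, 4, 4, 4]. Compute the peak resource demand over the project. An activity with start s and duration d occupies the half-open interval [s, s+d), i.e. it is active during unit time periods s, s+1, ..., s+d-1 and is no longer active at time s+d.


Each activity i is active on [start_i, start_i + duration_i).
Compute total resource usage per time slot:
  t=0: active resources = [], total = 0
  t=1: active resources = [1], total = 1
  t=2: active resources = [1, 4], total = 5
  t=3: active resources = [1, 4], total = 5
  t=4: active resources = [2, 1, 4, 4, 4], total = 15
  t=5: active resources = [2, 4, 1, 4, 4, 4], total = 19
  t=6: active resources = [2, 4, 4, 4], total = 14
  t=7: active resources = [2, 4, 4, 4], total = 14
  t=8: active resources = [2, 4, 4], total = 10
  t=9: active resources = [4], total = 4
Peak resource demand = 19

19


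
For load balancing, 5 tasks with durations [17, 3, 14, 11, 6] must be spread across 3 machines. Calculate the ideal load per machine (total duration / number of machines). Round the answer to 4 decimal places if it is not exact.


Total processing time = 17 + 3 + 14 + 11 + 6 = 51
Number of machines = 3
Ideal balanced load = 51 / 3 = 17.0

17.0


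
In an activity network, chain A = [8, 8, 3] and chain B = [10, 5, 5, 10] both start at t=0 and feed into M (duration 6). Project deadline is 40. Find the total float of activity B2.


Forward pass: ES(B2) = sum of predecessors on chain B = 10
EF = ES + duration = 10 + 5 = 15
Backward pass: LF(M) = deadline = 40; LS(M) = 40 - 6 = 34
LF(B2) = LS(M) - sum(successors on chain B) = 34 - 15 = 19
LS = LF - duration = 19 - 5 = 14
Total float = LS - ES = 14 - 10 = 4

4


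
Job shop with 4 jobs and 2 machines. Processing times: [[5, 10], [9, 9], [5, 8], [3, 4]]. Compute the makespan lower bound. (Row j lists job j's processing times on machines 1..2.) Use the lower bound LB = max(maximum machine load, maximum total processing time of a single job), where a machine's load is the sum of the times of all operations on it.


Machine loads:
  Machine 1: 5 + 9 + 5 + 3 = 22
  Machine 2: 10 + 9 + 8 + 4 = 31
Max machine load = 31
Job totals:
  Job 1: 15
  Job 2: 18
  Job 3: 13
  Job 4: 7
Max job total = 18
Lower bound = max(31, 18) = 31

31


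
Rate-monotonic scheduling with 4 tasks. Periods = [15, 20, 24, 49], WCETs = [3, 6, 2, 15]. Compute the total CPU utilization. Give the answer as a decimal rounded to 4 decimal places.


Compute individual utilizations (exact fractions):
  Task 1: C/T = 3/15 = 1/5 (approx. 0.2)
  Task 2: C/T = 6/20 = 3/10 (approx. 0.3)
  Task 3: C/T = 2/24 = 1/12 (approx. 0.0833)
  Task 4: C/T = 15/49 (approx. 0.3061)
Total utilization U = 1/5 + 3/10 + 1/12 + 15/49 = 523/588
Rounded to 4 decimal places: U = 0.8895
RM (Liu & Layland) bound for 4 tasks = 0.756828; compare with U = 523/588 (approx. 0.889456)
bound < U <= 1, so the RM sufficient condition is not met (inconclusive; an exact test such as response-time analysis is needed).

0.8895


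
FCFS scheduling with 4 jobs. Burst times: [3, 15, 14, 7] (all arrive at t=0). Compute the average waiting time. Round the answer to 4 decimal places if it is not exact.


FCFS order (as given): [3, 15, 14, 7]
Waiting times:
  Job 1: wait = 0
  Job 2: wait = 3
  Job 3: wait = 18
  Job 4: wait = 32
Sum of waiting times = 53
Average waiting time = 53/4 = 13.25

13.25


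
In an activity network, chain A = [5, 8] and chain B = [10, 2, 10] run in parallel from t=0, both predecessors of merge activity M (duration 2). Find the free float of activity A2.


ES(A2) = sum of predecessors on chain A = 5
EF(A2) = ES + duration = 5 + 8 = 13
Successor of A2 is M. ES(M) = max(sum(A), sum(B)) = max(13, 22) = 22
Free float = ES(successor) - EF(current) = 22 - 13 = 9

9


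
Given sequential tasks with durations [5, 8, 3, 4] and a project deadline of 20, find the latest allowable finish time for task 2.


LF(activity 2) = deadline - sum of successor durations
Successors: activities 3 through 4 with durations [3, 4]
Sum of successor durations = 7
LF = 20 - 7 = 13

13


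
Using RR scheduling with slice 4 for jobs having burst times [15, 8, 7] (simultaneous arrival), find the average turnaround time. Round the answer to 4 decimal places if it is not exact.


Time quantum = 4
Execution trace:
  J1 runs 4 units, time = 4
  J2 runs 4 units, time = 8
  J3 runs 4 units, time = 12
  J1 runs 4 units, time = 16
  J2 runs 4 units, time = 20
  J3 runs 3 units, time = 23
  J1 runs 4 units, time = 27
  J1 runs 3 units, time = 30
Finish times: [30, 20, 23]
Average turnaround = 73/3 = 24.3333

24.3333


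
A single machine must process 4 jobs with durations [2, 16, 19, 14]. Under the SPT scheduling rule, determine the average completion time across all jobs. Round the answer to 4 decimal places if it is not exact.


Sort jobs by processing time (SPT order): [2, 14, 16, 19]
Compute completion times sequentially:
  Job 1: processing = 2, completes at 2
  Job 2: processing = 14, completes at 16
  Job 3: processing = 16, completes at 32
  Job 4: processing = 19, completes at 51
Sum of completion times = 101
Average completion time = 101/4 = 25.25

25.25


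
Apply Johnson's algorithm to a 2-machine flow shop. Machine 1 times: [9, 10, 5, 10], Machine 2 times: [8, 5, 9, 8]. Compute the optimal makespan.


Apply Johnson's rule:
  Group 1 (a <= b): [(3, 5, 9)]
  Group 2 (a > b): [(1, 9, 8), (4, 10, 8), (2, 10, 5)]
Optimal job order: [3, 1, 4, 2]
Schedule:
  Job 3: M1 done at 5, M2 done at 14
  Job 1: M1 done at 14, M2 done at 22
  Job 4: M1 done at 24, M2 done at 32
  Job 2: M1 done at 34, M2 done at 39
Makespan = 39

39


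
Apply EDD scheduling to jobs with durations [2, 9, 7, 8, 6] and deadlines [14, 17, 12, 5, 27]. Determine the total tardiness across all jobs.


Sort by due date (EDD order): [(8, 5), (7, 12), (2, 14), (9, 17), (6, 27)]
Compute completion times and tardiness:
  Job 1: p=8, d=5, C=8, tardiness=max(0,8-5)=3
  Job 2: p=7, d=12, C=15, tardiness=max(0,15-12)=3
  Job 3: p=2, d=14, C=17, tardiness=max(0,17-14)=3
  Job 4: p=9, d=17, C=26, tardiness=max(0,26-17)=9
  Job 5: p=6, d=27, C=32, tardiness=max(0,32-27)=5
Total tardiness = 23

23


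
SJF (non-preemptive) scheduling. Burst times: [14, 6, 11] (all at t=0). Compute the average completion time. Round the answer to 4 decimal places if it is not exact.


SJF order (ascending): [6, 11, 14]
Completion times:
  Job 1: burst=6, C=6
  Job 2: burst=11, C=17
  Job 3: burst=14, C=31
Average completion = 54/3 = 18.0

18.0


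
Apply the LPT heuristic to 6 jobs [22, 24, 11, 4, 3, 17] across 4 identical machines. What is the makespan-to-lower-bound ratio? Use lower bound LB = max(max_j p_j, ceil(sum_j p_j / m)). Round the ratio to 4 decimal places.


LPT order: [24, 22, 17, 11, 4, 3]
Machine loads after assignment: [24, 22, 17, 18]
LPT makespan = 24
Lower bound = max(max_job, ceil(total/4)) = max(24, 21) = 24
Ratio = 24 / 24 = 1.0

1.0


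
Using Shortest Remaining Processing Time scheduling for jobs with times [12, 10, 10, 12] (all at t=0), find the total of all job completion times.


Since all jobs arrive at t=0, SRPT equals SPT ordering.
SPT order: [10, 10, 12, 12]
Completion times:
  Job 1: p=10, C=10
  Job 2: p=10, C=20
  Job 3: p=12, C=32
  Job 4: p=12, C=44
Total completion time = 10 + 20 + 32 + 44 = 106

106


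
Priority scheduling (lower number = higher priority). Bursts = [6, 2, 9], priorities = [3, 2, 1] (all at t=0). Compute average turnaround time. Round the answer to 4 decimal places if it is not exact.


Sort by priority (ascending = highest first):
Order: [(1, 9), (2, 2), (3, 6)]
Completion times:
  Priority 1, burst=9, C=9
  Priority 2, burst=2, C=11
  Priority 3, burst=6, C=17
Average turnaround = 37/3 = 12.3333

12.3333


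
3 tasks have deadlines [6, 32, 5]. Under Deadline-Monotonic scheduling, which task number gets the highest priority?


Sort tasks by relative deadline (ascending):
  Task 3: deadline = 5
  Task 1: deadline = 6
  Task 2: deadline = 32
Priority order (highest first): [3, 1, 2]
Highest priority task = 3

3


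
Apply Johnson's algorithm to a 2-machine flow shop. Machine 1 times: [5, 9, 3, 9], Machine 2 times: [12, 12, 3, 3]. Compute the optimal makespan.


Apply Johnson's rule:
  Group 1 (a <= b): [(3, 3, 3), (1, 5, 12), (2, 9, 12)]
  Group 2 (a > b): [(4, 9, 3)]
Optimal job order: [3, 1, 2, 4]
Schedule:
  Job 3: M1 done at 3, M2 done at 6
  Job 1: M1 done at 8, M2 done at 20
  Job 2: M1 done at 17, M2 done at 32
  Job 4: M1 done at 26, M2 done at 35
Makespan = 35

35


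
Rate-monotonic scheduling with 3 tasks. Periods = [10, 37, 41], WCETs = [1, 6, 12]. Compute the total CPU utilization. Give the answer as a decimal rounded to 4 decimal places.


Compute individual utilizations (exact fractions):
  Task 1: C/T = 1/10 (approx. 0.1)
  Task 2: C/T = 6/37 (approx. 0.1622)
  Task 3: C/T = 12/41 (approx. 0.2927)
Total utilization U = 1/10 + 6/37 + 12/41 = 8417/15170
Rounded to 4 decimal places: U = 0.5548
RM (Liu & Layland) bound for 3 tasks = 0.779763; compare with U = 8417/15170 (approx. 0.554845)
U <= bound, so schedulable by RM sufficient condition.

0.5548


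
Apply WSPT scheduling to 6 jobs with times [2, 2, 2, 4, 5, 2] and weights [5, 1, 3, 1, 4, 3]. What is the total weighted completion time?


Compute p/w ratios and sort ascending (WSPT): [(2, 5), (2, 3), (2, 3), (5, 4), (2, 1), (4, 1)]
Compute weighted completion times:
  Job (p=2,w=5): C=2, w*C=5*2=10
  Job (p=2,w=3): C=4, w*C=3*4=12
  Job (p=2,w=3): C=6, w*C=3*6=18
  Job (p=5,w=4): C=11, w*C=4*11=44
  Job (p=2,w=1): C=13, w*C=1*13=13
  Job (p=4,w=1): C=17, w*C=1*17=17
Total weighted completion time = 114

114


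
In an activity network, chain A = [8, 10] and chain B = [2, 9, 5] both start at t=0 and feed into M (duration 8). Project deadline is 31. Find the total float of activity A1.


Forward pass: ES(A1) = sum of predecessors on chain A = 0
EF = ES + duration = 0 + 8 = 8
Backward pass: LF(M) = deadline = 31; LS(M) = 31 - 8 = 23
LF(A1) = LS(M) - sum(successors on chain A) = 23 - 10 = 13
LS = LF - duration = 13 - 8 = 5
Total float = LS - ES = 5 - 0 = 5

5


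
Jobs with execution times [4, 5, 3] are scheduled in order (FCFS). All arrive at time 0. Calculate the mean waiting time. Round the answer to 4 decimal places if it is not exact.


FCFS order (as given): [4, 5, 3]
Waiting times:
  Job 1: wait = 0
  Job 2: wait = 4
  Job 3: wait = 9
Sum of waiting times = 13
Average waiting time = 13/3 = 4.3333

4.3333


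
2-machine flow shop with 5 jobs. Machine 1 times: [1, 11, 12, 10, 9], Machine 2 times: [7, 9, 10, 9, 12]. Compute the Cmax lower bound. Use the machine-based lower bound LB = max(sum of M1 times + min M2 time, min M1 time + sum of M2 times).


LB1 = sum(M1 times) + min(M2 times) = 43 + 7 = 50
LB2 = min(M1 times) + sum(M2 times) = 1 + 47 = 48
Lower bound = max(LB1, LB2) = max(50, 48) = 50

50


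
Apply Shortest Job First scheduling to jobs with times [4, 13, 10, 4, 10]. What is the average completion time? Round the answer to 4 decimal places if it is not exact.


SJF order (ascending): [4, 4, 10, 10, 13]
Completion times:
  Job 1: burst=4, C=4
  Job 2: burst=4, C=8
  Job 3: burst=10, C=18
  Job 4: burst=10, C=28
  Job 5: burst=13, C=41
Average completion = 99/5 = 19.8

19.8


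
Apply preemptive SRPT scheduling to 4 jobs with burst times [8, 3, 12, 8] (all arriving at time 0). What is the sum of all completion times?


Since all jobs arrive at t=0, SRPT equals SPT ordering.
SPT order: [3, 8, 8, 12]
Completion times:
  Job 1: p=3, C=3
  Job 2: p=8, C=11
  Job 3: p=8, C=19
  Job 4: p=12, C=31
Total completion time = 3 + 11 + 19 + 31 = 64

64


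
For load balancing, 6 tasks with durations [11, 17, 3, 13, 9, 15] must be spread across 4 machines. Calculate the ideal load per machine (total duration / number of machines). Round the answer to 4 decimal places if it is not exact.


Total processing time = 11 + 17 + 3 + 13 + 9 + 15 = 68
Number of machines = 4
Ideal balanced load = 68 / 4 = 17.0

17.0


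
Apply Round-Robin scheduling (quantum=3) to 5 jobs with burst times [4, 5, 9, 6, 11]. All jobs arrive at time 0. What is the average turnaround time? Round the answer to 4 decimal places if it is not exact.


Time quantum = 3
Execution trace:
  J1 runs 3 units, time = 3
  J2 runs 3 units, time = 6
  J3 runs 3 units, time = 9
  J4 runs 3 units, time = 12
  J5 runs 3 units, time = 15
  J1 runs 1 units, time = 16
  J2 runs 2 units, time = 18
  J3 runs 3 units, time = 21
  J4 runs 3 units, time = 24
  J5 runs 3 units, time = 27
  J3 runs 3 units, time = 30
  J5 runs 3 units, time = 33
  J5 runs 2 units, time = 35
Finish times: [16, 18, 30, 24, 35]
Average turnaround = 123/5 = 24.6

24.6


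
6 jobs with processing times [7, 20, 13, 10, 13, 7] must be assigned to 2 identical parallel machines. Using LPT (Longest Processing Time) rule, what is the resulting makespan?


Sort jobs in decreasing order (LPT): [20, 13, 13, 10, 7, 7]
Assign each job to the least loaded machine:
  Machine 1: jobs [20, 10, 7], load = 37
  Machine 2: jobs [13, 13, 7], load = 33
Makespan = max load = 37

37


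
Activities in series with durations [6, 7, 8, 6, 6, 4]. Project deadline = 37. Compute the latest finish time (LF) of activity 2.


LF(activity 2) = deadline - sum of successor durations
Successors: activities 3 through 6 with durations [8, 6, 6, 4]
Sum of successor durations = 24
LF = 37 - 24 = 13

13


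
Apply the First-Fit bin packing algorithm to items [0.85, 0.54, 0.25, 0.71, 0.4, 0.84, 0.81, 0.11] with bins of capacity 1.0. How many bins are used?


Place items sequentially using First-Fit:
  Item 0.85 -> new Bin 1
  Item 0.54 -> new Bin 2
  Item 0.25 -> Bin 2 (now 0.79)
  Item 0.71 -> new Bin 3
  Item 0.4 -> new Bin 4
  Item 0.84 -> new Bin 5
  Item 0.81 -> new Bin 6
  Item 0.11 -> Bin 1 (now 0.96)
Total bins used = 6

6


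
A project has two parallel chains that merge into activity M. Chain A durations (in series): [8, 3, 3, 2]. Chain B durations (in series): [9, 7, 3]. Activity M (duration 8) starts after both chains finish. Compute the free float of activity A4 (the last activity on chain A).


ES(A4) = sum of predecessors on chain A = 14
EF(A4) = ES + duration = 14 + 2 = 16
Successor of A4 is M. ES(M) = max(sum(A), sum(B)) = max(16, 19) = 19
Free float = ES(successor) - EF(current) = 19 - 16 = 3

3


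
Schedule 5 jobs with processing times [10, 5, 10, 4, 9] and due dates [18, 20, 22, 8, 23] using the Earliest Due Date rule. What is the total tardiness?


Sort by due date (EDD order): [(4, 8), (10, 18), (5, 20), (10, 22), (9, 23)]
Compute completion times and tardiness:
  Job 1: p=4, d=8, C=4, tardiness=max(0,4-8)=0
  Job 2: p=10, d=18, C=14, tardiness=max(0,14-18)=0
  Job 3: p=5, d=20, C=19, tardiness=max(0,19-20)=0
  Job 4: p=10, d=22, C=29, tardiness=max(0,29-22)=7
  Job 5: p=9, d=23, C=38, tardiness=max(0,38-23)=15
Total tardiness = 22

22


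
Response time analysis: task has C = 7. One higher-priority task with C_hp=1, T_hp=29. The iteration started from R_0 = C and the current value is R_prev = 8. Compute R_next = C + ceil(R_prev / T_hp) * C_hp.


R_next = C + ceil(R_prev / T_hp) * C_hp
ceil(8 / 29) = ceil(0.2759) = 1
Interference = 1 * 1 = 1
R_next = 7 + 1 = 8
R_next = R_prev, so the iteration has converged (response time = 8).

8


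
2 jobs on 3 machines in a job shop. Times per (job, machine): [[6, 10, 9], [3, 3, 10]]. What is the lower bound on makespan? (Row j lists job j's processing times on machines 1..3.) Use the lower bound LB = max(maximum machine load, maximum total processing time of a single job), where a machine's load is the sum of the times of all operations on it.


Machine loads:
  Machine 1: 6 + 3 = 9
  Machine 2: 10 + 3 = 13
  Machine 3: 9 + 10 = 19
Max machine load = 19
Job totals:
  Job 1: 25
  Job 2: 16
Max job total = 25
Lower bound = max(19, 25) = 25

25


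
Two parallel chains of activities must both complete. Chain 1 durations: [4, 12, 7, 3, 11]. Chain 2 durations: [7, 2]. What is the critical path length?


Path A total = 4 + 12 + 7 + 3 + 11 = 37
Path B total = 7 + 2 = 9
Critical path = longest path = max(37, 9) = 37

37


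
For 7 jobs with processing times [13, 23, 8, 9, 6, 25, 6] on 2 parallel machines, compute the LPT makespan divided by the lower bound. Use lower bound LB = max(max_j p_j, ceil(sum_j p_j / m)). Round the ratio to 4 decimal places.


LPT order: [25, 23, 13, 9, 8, 6, 6]
Machine loads after assignment: [48, 42]
LPT makespan = 48
Lower bound = max(max_job, ceil(total/2)) = max(25, 45) = 45
Ratio = 48 / 45 = 1.0667

1.0667


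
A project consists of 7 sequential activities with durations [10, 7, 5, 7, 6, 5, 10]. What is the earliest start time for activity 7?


Activity 7 starts after activities 1 through 6 complete.
Predecessor durations: [10, 7, 5, 7, 6, 5]
ES = 10 + 7 + 5 + 7 + 6 + 5 = 40

40


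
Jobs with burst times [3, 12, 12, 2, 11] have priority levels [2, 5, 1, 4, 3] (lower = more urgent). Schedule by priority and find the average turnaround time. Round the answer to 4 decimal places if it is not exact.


Sort by priority (ascending = highest first):
Order: [(1, 12), (2, 3), (3, 11), (4, 2), (5, 12)]
Completion times:
  Priority 1, burst=12, C=12
  Priority 2, burst=3, C=15
  Priority 3, burst=11, C=26
  Priority 4, burst=2, C=28
  Priority 5, burst=12, C=40
Average turnaround = 121/5 = 24.2

24.2


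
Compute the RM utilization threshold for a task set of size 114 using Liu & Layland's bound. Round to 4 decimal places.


Compute 2^(1/114) = 1.0060987606
Subtract 1: 1.0060987606 - 1 = 0.0060987606
Multiply by n: 114 * 0.0060987606 = 0.6952587084
Round to 4 dp: 0.6953

0.6953


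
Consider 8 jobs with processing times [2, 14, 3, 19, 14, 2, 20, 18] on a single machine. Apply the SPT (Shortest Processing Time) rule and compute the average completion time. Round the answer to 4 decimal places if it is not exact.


Sort jobs by processing time (SPT order): [2, 2, 3, 14, 14, 18, 19, 20]
Compute completion times sequentially:
  Job 1: processing = 2, completes at 2
  Job 2: processing = 2, completes at 4
  Job 3: processing = 3, completes at 7
  Job 4: processing = 14, completes at 21
  Job 5: processing = 14, completes at 35
  Job 6: processing = 18, completes at 53
  Job 7: processing = 19, completes at 72
  Job 8: processing = 20, completes at 92
Sum of completion times = 286
Average completion time = 286/8 = 35.75

35.75


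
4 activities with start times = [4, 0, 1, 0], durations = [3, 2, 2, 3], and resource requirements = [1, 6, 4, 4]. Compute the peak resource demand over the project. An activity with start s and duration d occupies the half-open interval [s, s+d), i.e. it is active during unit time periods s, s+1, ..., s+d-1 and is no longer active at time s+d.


Each activity i is active on [start_i, start_i + duration_i).
Compute total resource usage per time slot:
  t=0: active resources = [6, 4], total = 10
  t=1: active resources = [6, 4, 4], total = 14
  t=2: active resources = [4, 4], total = 8
  t=3: active resources = [], total = 0
  t=4: active resources = [1], total = 1
  t=5: active resources = [1], total = 1
  t=6: active resources = [1], total = 1
Peak resource demand = 14

14


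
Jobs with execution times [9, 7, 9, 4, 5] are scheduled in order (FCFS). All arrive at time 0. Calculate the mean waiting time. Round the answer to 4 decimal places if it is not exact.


FCFS order (as given): [9, 7, 9, 4, 5]
Waiting times:
  Job 1: wait = 0
  Job 2: wait = 9
  Job 3: wait = 16
  Job 4: wait = 25
  Job 5: wait = 29
Sum of waiting times = 79
Average waiting time = 79/5 = 15.8

15.8


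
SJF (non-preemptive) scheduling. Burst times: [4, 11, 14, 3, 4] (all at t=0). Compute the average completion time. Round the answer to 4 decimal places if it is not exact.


SJF order (ascending): [3, 4, 4, 11, 14]
Completion times:
  Job 1: burst=3, C=3
  Job 2: burst=4, C=7
  Job 3: burst=4, C=11
  Job 4: burst=11, C=22
  Job 5: burst=14, C=36
Average completion = 79/5 = 15.8

15.8


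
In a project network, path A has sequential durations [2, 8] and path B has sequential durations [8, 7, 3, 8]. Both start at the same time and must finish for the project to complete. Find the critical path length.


Path A total = 2 + 8 = 10
Path B total = 8 + 7 + 3 + 8 = 26
Critical path = longest path = max(10, 26) = 26

26


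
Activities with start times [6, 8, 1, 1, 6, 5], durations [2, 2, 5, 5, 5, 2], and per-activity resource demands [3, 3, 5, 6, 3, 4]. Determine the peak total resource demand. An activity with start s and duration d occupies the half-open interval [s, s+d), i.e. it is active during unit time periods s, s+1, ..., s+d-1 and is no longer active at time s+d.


Each activity i is active on [start_i, start_i + duration_i).
Compute total resource usage per time slot:
  t=0: active resources = [], total = 0
  t=1: active resources = [5, 6], total = 11
  t=2: active resources = [5, 6], total = 11
  t=3: active resources = [5, 6], total = 11
  t=4: active resources = [5, 6], total = 11
  t=5: active resources = [5, 6, 4], total = 15
  t=6: active resources = [3, 3, 4], total = 10
  t=7: active resources = [3, 3], total = 6
  t=8: active resources = [3, 3], total = 6
  t=9: active resources = [3, 3], total = 6
  t=10: active resources = [3], total = 3
Peak resource demand = 15

15


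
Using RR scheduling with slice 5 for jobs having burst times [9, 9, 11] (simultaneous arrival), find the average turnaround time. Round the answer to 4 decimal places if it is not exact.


Time quantum = 5
Execution trace:
  J1 runs 5 units, time = 5
  J2 runs 5 units, time = 10
  J3 runs 5 units, time = 15
  J1 runs 4 units, time = 19
  J2 runs 4 units, time = 23
  J3 runs 5 units, time = 28
  J3 runs 1 units, time = 29
Finish times: [19, 23, 29]
Average turnaround = 71/3 = 23.6667

23.6667


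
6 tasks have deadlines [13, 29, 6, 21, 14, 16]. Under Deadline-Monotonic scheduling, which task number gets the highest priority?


Sort tasks by relative deadline (ascending):
  Task 3: deadline = 6
  Task 1: deadline = 13
  Task 5: deadline = 14
  Task 6: deadline = 16
  Task 4: deadline = 21
  Task 2: deadline = 29
Priority order (highest first): [3, 1, 5, 6, 4, 2]
Highest priority task = 3

3


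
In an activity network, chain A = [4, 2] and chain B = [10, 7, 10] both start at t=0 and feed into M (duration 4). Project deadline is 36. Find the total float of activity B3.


Forward pass: ES(B3) = sum of predecessors on chain B = 17
EF = ES + duration = 17 + 10 = 27
Backward pass: LF(M) = deadline = 36; LS(M) = 36 - 4 = 32
LF(B3) = LS(M) - sum(successors on chain B) = 32 - 0 = 32
LS = LF - duration = 32 - 10 = 22
Total float = LS - ES = 22 - 17 = 5

5


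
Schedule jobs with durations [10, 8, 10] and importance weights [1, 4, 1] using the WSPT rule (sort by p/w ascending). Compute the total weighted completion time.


Compute p/w ratios and sort ascending (WSPT): [(8, 4), (10, 1), (10, 1)]
Compute weighted completion times:
  Job (p=8,w=4): C=8, w*C=4*8=32
  Job (p=10,w=1): C=18, w*C=1*18=18
  Job (p=10,w=1): C=28, w*C=1*28=28
Total weighted completion time = 78

78


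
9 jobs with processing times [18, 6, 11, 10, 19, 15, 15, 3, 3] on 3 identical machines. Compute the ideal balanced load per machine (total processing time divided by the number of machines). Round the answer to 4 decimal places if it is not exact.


Total processing time = 18 + 6 + 11 + 10 + 19 + 15 + 15 + 3 + 3 = 100
Number of machines = 3
Ideal balanced load = 100 / 3 = 33.3333

33.3333


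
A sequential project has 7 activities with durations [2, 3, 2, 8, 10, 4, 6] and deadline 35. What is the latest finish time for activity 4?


LF(activity 4) = deadline - sum of successor durations
Successors: activities 5 through 7 with durations [10, 4, 6]
Sum of successor durations = 20
LF = 35 - 20 = 15

15


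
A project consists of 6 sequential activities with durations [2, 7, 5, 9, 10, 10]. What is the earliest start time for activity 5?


Activity 5 starts after activities 1 through 4 complete.
Predecessor durations: [2, 7, 5, 9]
ES = 2 + 7 + 5 + 9 = 23

23


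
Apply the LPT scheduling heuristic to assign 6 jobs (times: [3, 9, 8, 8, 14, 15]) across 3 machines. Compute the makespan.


Sort jobs in decreasing order (LPT): [15, 14, 9, 8, 8, 3]
Assign each job to the least loaded machine:
  Machine 1: jobs [15, 3], load = 18
  Machine 2: jobs [14, 8], load = 22
  Machine 3: jobs [9, 8], load = 17
Makespan = max load = 22

22


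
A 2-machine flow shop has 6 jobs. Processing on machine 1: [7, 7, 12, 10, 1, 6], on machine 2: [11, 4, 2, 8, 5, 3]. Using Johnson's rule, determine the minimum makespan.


Apply Johnson's rule:
  Group 1 (a <= b): [(5, 1, 5), (1, 7, 11)]
  Group 2 (a > b): [(4, 10, 8), (2, 7, 4), (6, 6, 3), (3, 12, 2)]
Optimal job order: [5, 1, 4, 2, 6, 3]
Schedule:
  Job 5: M1 done at 1, M2 done at 6
  Job 1: M1 done at 8, M2 done at 19
  Job 4: M1 done at 18, M2 done at 27
  Job 2: M1 done at 25, M2 done at 31
  Job 6: M1 done at 31, M2 done at 34
  Job 3: M1 done at 43, M2 done at 45
Makespan = 45

45


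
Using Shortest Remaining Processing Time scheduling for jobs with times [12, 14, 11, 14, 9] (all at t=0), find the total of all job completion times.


Since all jobs arrive at t=0, SRPT equals SPT ordering.
SPT order: [9, 11, 12, 14, 14]
Completion times:
  Job 1: p=9, C=9
  Job 2: p=11, C=20
  Job 3: p=12, C=32
  Job 4: p=14, C=46
  Job 5: p=14, C=60
Total completion time = 9 + 20 + 32 + 46 + 60 = 167

167


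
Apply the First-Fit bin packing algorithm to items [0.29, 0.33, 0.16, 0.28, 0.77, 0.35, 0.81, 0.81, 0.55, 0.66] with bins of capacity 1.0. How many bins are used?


Place items sequentially using First-Fit:
  Item 0.29 -> new Bin 1
  Item 0.33 -> Bin 1 (now 0.62)
  Item 0.16 -> Bin 1 (now 0.78)
  Item 0.28 -> new Bin 2
  Item 0.77 -> new Bin 3
  Item 0.35 -> Bin 2 (now 0.63)
  Item 0.81 -> new Bin 4
  Item 0.81 -> new Bin 5
  Item 0.55 -> new Bin 6
  Item 0.66 -> new Bin 7
Total bins used = 7

7


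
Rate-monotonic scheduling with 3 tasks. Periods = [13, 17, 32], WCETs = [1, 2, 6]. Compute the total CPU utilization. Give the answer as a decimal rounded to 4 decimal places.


Compute individual utilizations (exact fractions):
  Task 1: C/T = 1/13 (approx. 0.0769)
  Task 2: C/T = 2/17 (approx. 0.1176)
  Task 3: C/T = 6/32 = 3/16 (approx. 0.1875)
Total utilization U = 1/13 + 2/17 + 3/16 = 1351/3536
Rounded to 4 decimal places: U = 0.3821
RM (Liu & Layland) bound for 3 tasks = 0.779763; compare with U = 1351/3536 (approx. 0.382070)
U <= bound, so schedulable by RM sufficient condition.

0.3821


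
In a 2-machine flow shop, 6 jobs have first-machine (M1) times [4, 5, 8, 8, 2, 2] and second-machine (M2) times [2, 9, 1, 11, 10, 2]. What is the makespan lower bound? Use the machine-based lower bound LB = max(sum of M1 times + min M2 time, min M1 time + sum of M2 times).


LB1 = sum(M1 times) + min(M2 times) = 29 + 1 = 30
LB2 = min(M1 times) + sum(M2 times) = 2 + 35 = 37
Lower bound = max(LB1, LB2) = max(30, 37) = 37

37


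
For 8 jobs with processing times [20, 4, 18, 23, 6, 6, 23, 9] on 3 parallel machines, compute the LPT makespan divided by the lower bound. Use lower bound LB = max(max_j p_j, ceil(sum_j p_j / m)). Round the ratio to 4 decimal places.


LPT order: [23, 23, 20, 18, 9, 6, 6, 4]
Machine loads after assignment: [36, 35, 38]
LPT makespan = 38
Lower bound = max(max_job, ceil(total/3)) = max(23, 37) = 37
Ratio = 38 / 37 = 1.027

1.027


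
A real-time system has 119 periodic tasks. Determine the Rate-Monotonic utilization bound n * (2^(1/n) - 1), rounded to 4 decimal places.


Compute 2^(1/119) = 1.0058417632
Subtract 1: 1.0058417632 - 1 = 0.0058417632
Multiply by n: 119 * 0.0058417632 = 0.6951698208
Round to 4 dp: 0.6952

0.6952


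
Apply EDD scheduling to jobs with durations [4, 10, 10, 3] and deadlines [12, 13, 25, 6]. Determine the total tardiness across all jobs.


Sort by due date (EDD order): [(3, 6), (4, 12), (10, 13), (10, 25)]
Compute completion times and tardiness:
  Job 1: p=3, d=6, C=3, tardiness=max(0,3-6)=0
  Job 2: p=4, d=12, C=7, tardiness=max(0,7-12)=0
  Job 3: p=10, d=13, C=17, tardiness=max(0,17-13)=4
  Job 4: p=10, d=25, C=27, tardiness=max(0,27-25)=2
Total tardiness = 6

6


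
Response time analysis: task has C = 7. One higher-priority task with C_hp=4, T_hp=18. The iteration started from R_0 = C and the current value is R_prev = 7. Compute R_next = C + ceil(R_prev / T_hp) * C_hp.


R_next = C + ceil(R_prev / T_hp) * C_hp
ceil(7 / 18) = ceil(0.3889) = 1
Interference = 1 * 4 = 4
R_next = 7 + 4 = 11

11


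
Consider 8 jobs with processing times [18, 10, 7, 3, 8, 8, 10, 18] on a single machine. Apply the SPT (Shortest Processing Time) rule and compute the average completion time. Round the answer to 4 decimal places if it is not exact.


Sort jobs by processing time (SPT order): [3, 7, 8, 8, 10, 10, 18, 18]
Compute completion times sequentially:
  Job 1: processing = 3, completes at 3
  Job 2: processing = 7, completes at 10
  Job 3: processing = 8, completes at 18
  Job 4: processing = 8, completes at 26
  Job 5: processing = 10, completes at 36
  Job 6: processing = 10, completes at 46
  Job 7: processing = 18, completes at 64
  Job 8: processing = 18, completes at 82
Sum of completion times = 285
Average completion time = 285/8 = 35.625

35.625


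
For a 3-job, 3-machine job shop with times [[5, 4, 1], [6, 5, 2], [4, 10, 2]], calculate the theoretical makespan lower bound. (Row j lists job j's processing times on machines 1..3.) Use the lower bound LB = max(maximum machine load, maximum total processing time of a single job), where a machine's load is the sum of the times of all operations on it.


Machine loads:
  Machine 1: 5 + 6 + 4 = 15
  Machine 2: 4 + 5 + 10 = 19
  Machine 3: 1 + 2 + 2 = 5
Max machine load = 19
Job totals:
  Job 1: 10
  Job 2: 13
  Job 3: 16
Max job total = 16
Lower bound = max(19, 16) = 19

19


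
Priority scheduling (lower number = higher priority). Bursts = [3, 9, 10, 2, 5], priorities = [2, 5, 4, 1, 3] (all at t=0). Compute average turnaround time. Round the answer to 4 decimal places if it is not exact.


Sort by priority (ascending = highest first):
Order: [(1, 2), (2, 3), (3, 5), (4, 10), (5, 9)]
Completion times:
  Priority 1, burst=2, C=2
  Priority 2, burst=3, C=5
  Priority 3, burst=5, C=10
  Priority 4, burst=10, C=20
  Priority 5, burst=9, C=29
Average turnaround = 66/5 = 13.2

13.2


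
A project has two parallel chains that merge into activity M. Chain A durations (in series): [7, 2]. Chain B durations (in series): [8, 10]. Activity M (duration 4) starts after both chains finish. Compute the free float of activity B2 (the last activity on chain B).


ES(B2) = sum of predecessors on chain B = 8
EF(B2) = ES + duration = 8 + 10 = 18
Successor of B2 is M. ES(M) = max(sum(A), sum(B)) = max(9, 18) = 18
Free float = ES(successor) - EF(current) = 18 - 18 = 0

0


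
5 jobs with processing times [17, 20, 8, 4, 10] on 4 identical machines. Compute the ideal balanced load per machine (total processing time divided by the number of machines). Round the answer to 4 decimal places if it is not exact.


Total processing time = 17 + 20 + 8 + 4 + 10 = 59
Number of machines = 4
Ideal balanced load = 59 / 4 = 14.75

14.75


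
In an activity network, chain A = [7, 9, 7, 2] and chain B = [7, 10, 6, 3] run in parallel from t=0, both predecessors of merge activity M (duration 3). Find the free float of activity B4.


ES(B4) = sum of predecessors on chain B = 23
EF(B4) = ES + duration = 23 + 3 = 26
Successor of B4 is M. ES(M) = max(sum(A), sum(B)) = max(25, 26) = 26
Free float = ES(successor) - EF(current) = 26 - 26 = 0

0


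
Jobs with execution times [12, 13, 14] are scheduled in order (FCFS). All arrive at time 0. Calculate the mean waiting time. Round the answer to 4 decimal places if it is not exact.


FCFS order (as given): [12, 13, 14]
Waiting times:
  Job 1: wait = 0
  Job 2: wait = 12
  Job 3: wait = 25
Sum of waiting times = 37
Average waiting time = 37/3 = 12.3333

12.3333


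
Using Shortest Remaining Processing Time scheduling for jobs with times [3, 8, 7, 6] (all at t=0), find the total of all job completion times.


Since all jobs arrive at t=0, SRPT equals SPT ordering.
SPT order: [3, 6, 7, 8]
Completion times:
  Job 1: p=3, C=3
  Job 2: p=6, C=9
  Job 3: p=7, C=16
  Job 4: p=8, C=24
Total completion time = 3 + 9 + 16 + 24 = 52

52


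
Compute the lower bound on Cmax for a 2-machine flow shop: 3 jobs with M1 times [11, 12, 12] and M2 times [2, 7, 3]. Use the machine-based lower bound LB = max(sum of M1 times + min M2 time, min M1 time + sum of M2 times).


LB1 = sum(M1 times) + min(M2 times) = 35 + 2 = 37
LB2 = min(M1 times) + sum(M2 times) = 11 + 12 = 23
Lower bound = max(LB1, LB2) = max(37, 23) = 37

37


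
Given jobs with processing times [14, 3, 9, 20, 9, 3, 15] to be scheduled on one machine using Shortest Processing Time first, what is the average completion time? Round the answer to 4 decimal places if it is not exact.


Sort jobs by processing time (SPT order): [3, 3, 9, 9, 14, 15, 20]
Compute completion times sequentially:
  Job 1: processing = 3, completes at 3
  Job 2: processing = 3, completes at 6
  Job 3: processing = 9, completes at 15
  Job 4: processing = 9, completes at 24
  Job 5: processing = 14, completes at 38
  Job 6: processing = 15, completes at 53
  Job 7: processing = 20, completes at 73
Sum of completion times = 212
Average completion time = 212/7 = 30.2857

30.2857


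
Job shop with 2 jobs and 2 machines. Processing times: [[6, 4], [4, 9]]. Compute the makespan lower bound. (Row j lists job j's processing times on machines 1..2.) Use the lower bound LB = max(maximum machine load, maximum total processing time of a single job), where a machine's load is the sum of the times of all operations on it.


Machine loads:
  Machine 1: 6 + 4 = 10
  Machine 2: 4 + 9 = 13
Max machine load = 13
Job totals:
  Job 1: 10
  Job 2: 13
Max job total = 13
Lower bound = max(13, 13) = 13

13


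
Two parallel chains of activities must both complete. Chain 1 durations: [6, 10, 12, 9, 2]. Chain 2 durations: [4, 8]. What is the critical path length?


Path A total = 6 + 10 + 12 + 9 + 2 = 39
Path B total = 4 + 8 = 12
Critical path = longest path = max(39, 12) = 39

39


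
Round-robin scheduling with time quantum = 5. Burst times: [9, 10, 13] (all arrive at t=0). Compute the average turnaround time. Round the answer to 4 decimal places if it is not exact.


Time quantum = 5
Execution trace:
  J1 runs 5 units, time = 5
  J2 runs 5 units, time = 10
  J3 runs 5 units, time = 15
  J1 runs 4 units, time = 19
  J2 runs 5 units, time = 24
  J3 runs 5 units, time = 29
  J3 runs 3 units, time = 32
Finish times: [19, 24, 32]
Average turnaround = 75/3 = 25.0

25.0


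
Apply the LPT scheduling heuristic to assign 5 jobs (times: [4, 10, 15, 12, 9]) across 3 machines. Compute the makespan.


Sort jobs in decreasing order (LPT): [15, 12, 10, 9, 4]
Assign each job to the least loaded machine:
  Machine 1: jobs [15], load = 15
  Machine 2: jobs [12, 4], load = 16
  Machine 3: jobs [10, 9], load = 19
Makespan = max load = 19

19


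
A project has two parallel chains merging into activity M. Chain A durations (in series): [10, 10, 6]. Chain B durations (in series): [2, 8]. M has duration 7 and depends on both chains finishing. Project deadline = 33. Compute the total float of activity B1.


Forward pass: ES(B1) = sum of predecessors on chain B = 0
EF = ES + duration = 0 + 2 = 2
Backward pass: LF(M) = deadline = 33; LS(M) = 33 - 7 = 26
LF(B1) = LS(M) - sum(successors on chain B) = 26 - 8 = 18
LS = LF - duration = 18 - 2 = 16
Total float = LS - ES = 16 - 0 = 16

16


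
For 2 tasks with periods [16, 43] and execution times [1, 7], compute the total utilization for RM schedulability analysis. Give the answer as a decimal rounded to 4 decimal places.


Compute individual utilizations (exact fractions):
  Task 1: C/T = 1/16 (approx. 0.0625)
  Task 2: C/T = 7/43 (approx. 0.1628)
Total utilization U = 1/16 + 7/43 = 155/688
Rounded to 4 decimal places: U = 0.2253
RM (Liu & Layland) bound for 2 tasks = 0.828427; compare with U = 155/688 (approx. 0.225291)
U <= bound, so schedulable by RM sufficient condition.

0.2253
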